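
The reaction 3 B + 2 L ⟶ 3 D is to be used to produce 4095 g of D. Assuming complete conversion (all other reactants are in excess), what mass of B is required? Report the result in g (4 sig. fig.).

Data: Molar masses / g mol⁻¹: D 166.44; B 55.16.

n(D) = 4095 / 166.44 = 24.60 mol
n(B) = (3/3) × 24.60 = 24.60 mol
mass = 24.60 × 55.16 = 1357 g

1357 g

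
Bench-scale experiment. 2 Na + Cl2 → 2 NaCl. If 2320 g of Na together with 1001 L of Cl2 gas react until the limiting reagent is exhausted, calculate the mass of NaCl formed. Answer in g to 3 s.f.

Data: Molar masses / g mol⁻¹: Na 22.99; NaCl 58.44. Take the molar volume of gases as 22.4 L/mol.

5220 g

n(Na) = 2320 / 22.99 = 100.9 mol
n(Cl2) = 1001 / 22.4 = 44.69 mol
n/ν → Na: 50.45, Cl2: 44.69; Cl2 is limiting.
n(NaCl) = (2/1) × 44.69 = 89.38 mol
mass = 89.38 × 58.44 = 5223 g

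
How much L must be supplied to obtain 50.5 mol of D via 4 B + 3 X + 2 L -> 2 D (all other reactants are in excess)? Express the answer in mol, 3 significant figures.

50.5 mol

n(D) = 50.50 mol
n(L) = (2/2) × 50.50 = 50.50 mol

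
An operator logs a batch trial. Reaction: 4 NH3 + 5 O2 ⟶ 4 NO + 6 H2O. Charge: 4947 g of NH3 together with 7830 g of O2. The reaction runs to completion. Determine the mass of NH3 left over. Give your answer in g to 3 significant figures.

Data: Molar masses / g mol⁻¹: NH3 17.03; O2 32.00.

n(NH3) = 4947 / 17.03 = 290.5 mol
n(O2) = 7830 / 32.00 = 244.7 mol
n/ν for NH3 = 290.5/4 = 72.63
n/ν for O2 = 244.7/5 = 48.94
Smallest n/ν is O2 → limiting reagent.
NH3 consumed = (4/5) × 244.7 = 195.8 mol
NH3 remaining = 290.5 − 195.8 = 94.70 mol
mass = 94.70 × 17.03 = 1613 g

1610 g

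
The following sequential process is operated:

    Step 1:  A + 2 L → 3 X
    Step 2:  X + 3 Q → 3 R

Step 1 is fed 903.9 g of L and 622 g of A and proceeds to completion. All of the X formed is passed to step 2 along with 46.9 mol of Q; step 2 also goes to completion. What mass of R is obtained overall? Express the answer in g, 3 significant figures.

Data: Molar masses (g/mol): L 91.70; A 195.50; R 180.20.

Step 1:
n(L) = 903.9 / 91.70 = 9.857 mol
n(A) = 622.0 / 195.50 = 3.182 mol
n/ν → L: 4.929, A: 3.182; A is limiting.
n(X) produced = (3/1) × 3.182 = 9.546 mol
Step 2:
n(X) available = 9.546 mol
n(Q) = 46.90 mol
n/ν → X: 9.546, Q: 15.63; X is limiting.
n(R) = (3/1) × 9.546 = 28.64 mol
mass = 28.64 × 180.20 = 5161 g

5160 g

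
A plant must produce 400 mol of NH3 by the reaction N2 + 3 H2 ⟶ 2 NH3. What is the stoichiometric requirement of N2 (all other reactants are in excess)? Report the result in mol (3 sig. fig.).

n(NH3) = 400.0 mol
n(N2) = (1/2) × 400.0 = 200.0 mol

200 mol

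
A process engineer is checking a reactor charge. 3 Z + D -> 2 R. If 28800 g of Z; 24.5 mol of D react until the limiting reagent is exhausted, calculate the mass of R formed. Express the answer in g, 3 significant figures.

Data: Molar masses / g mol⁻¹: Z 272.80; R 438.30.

21500 g

n(Z) = 28800 / 272.80 = 105.6 mol
n(D) = 24.50 mol
n/ν → Z: 35.20, D: 24.50; D is limiting.
n(R) = (2/1) × 24.50 = 49.00 mol
mass = 49.00 × 438.30 = 21480 g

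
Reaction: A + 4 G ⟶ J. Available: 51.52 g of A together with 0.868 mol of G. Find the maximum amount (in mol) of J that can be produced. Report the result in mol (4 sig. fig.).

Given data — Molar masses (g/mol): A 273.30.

0.1885 mol

n(A) = 51.52 / 273.30 = 0.1885 mol
n(G) = 0.8680 mol
n/ν for A = 0.1885/1 = 0.1885
n/ν for G = 0.8680/4 = 0.2170
Smallest n/ν is A → limiting reagent.
n(J) = (1/1) × 0.1885 = 0.1885 mol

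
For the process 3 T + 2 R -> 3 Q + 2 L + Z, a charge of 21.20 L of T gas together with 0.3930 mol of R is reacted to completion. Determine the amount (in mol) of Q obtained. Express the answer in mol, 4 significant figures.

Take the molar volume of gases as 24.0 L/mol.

0.5895 mol

n(T) = 21.20 / 24.0 = 0.8833 mol
n(R) = 0.3930 mol
n/ν for T = 0.8833/3 = 0.2944
n/ν for R = 0.3930/2 = 0.1965
Smallest n/ν is R → limiting reagent.
n(Q) = (3/2) × 0.3930 = 0.5895 mol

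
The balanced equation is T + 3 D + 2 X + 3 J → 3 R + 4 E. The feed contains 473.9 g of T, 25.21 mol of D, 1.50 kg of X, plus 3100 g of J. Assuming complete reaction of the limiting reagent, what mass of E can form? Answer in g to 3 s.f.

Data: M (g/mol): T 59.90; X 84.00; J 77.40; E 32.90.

n(T) = 473.9 / 59.90 = 7.912 mol
n(D) = 25.21 mol
n(X) = 1.500×1000 / 84.00 = 17.86 mol
n(J) = 3100 / 77.40 = 40.05 mol
n/ν → T: 7.912, D: 8.403, X: 8.930, J: 13.35; T is limiting.
n(E) = (4/1) × 7.912 = 31.65 mol
mass = 31.65 × 32.90 = 1041 g

1040 g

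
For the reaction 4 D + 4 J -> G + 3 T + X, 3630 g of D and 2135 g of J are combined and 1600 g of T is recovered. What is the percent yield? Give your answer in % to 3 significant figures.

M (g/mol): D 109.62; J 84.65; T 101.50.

n(D) = 3630 / 109.62 = 33.11 mol
n(J) = 2135 / 84.65 = 25.22 mol
n/ν → D: 8.278, J: 6.305; J is limiting.
theoretical n(T) = (3/4) × 25.22 = 18.92 mol → 1920 g
% yield = 1600 / 1920 × 100 = 83.33 %

83.3 %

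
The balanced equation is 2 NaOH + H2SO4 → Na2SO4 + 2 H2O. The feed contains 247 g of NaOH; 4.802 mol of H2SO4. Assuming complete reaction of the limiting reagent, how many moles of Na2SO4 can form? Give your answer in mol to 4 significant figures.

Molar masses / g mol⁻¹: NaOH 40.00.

3.088 mol

n(NaOH) = 247.0 / 40.00 = 6.175 mol
n(H2SO4) = 4.802 mol
n/ν for NaOH = 6.175/2 = 3.088
n/ν for H2SO4 = 4.802/1 = 4.802
Smallest n/ν is NaOH → limiting reagent.
n(Na2SO4) = (1/2) × 6.175 = 3.088 mol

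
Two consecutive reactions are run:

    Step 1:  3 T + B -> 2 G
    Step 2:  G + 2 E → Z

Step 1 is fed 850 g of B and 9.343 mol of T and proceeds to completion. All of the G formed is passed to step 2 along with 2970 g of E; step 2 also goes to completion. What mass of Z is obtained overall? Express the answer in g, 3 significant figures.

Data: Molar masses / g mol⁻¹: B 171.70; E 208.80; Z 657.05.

Step 1:
n(B) = 850.0 / 171.70 = 4.950 mol
n(T) = 9.343 mol
n/ν for B = 4.950/1 = 4.950
n/ν for T = 9.343/3 = 3.114
Smallest n/ν is T → limiting reagent.
n(G) produced = (2/3) × 9.343 = 6.229 mol
Step 2:
n(G) available = 6.229 mol
n(E) = 2970 / 208.80 = 14.22 mol
n/ν for G = 6.229/1 = 6.229
n/ν for E = 14.22/2 = 7.110
Smallest n/ν is G → limiting reagent.
n(Z) = (1/1) × 6.229 = 6.229 mol
mass = 6.229 × 657.05 = 4093 g

4090 g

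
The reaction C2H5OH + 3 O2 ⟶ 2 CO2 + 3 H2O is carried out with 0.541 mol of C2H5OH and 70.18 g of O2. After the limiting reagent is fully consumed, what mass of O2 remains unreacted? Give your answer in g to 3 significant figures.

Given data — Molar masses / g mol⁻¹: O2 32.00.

18.2 g

n(C2H5OH) = 0.5410 mol
n(O2) = 70.18 / 32.00 = 2.193 mol
n/ν for C2H5OH = 0.5410/1 = 0.5410
n/ν for O2 = 2.193/3 = 0.7310
Smallest n/ν is C2H5OH → limiting reagent.
O2 consumed = (3/1) × 0.5410 = 1.623 mol
O2 remaining = 2.193 − 1.623 = 0.5700 mol
mass = 0.5700 × 32.00 = 18.24 g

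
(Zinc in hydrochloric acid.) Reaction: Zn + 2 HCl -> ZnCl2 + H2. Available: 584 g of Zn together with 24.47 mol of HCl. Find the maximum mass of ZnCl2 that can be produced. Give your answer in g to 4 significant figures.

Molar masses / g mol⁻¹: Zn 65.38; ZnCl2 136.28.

1217 g

n(Zn) = 584.0 / 65.38 = 8.932 mol
n(HCl) = 24.47 mol
n/ν → Zn: 8.932, HCl: 12.24; Zn is limiting.
n(ZnCl2) = (1/1) × 8.932 = 8.932 mol
mass = 8.932 × 136.28 = 1217 g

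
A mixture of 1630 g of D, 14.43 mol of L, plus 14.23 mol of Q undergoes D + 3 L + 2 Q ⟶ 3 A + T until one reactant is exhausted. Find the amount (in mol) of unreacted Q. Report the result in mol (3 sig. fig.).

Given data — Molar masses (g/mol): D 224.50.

4.61 mol

n(D) = 1630 / 224.50 = 7.261 mol
n(L) = 14.43 mol
n(Q) = 14.23 mol
n/ν for D = 7.261/1 = 7.261
n/ν for L = 14.43/3 = 4.810
n/ν for Q = 14.23/2 = 7.115
Smallest n/ν is L → limiting reagent.
Q consumed = (2/3) × 14.43 = 9.620 mol
Q remaining = 14.23 − 9.620 = 4.610 mol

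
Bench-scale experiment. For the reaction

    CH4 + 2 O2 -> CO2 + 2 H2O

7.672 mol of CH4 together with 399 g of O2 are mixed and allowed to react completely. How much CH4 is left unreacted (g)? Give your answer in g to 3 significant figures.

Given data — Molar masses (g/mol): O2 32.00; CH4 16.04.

23.1 g

n(CH4) = 7.672 mol
n(O2) = 399.0 / 32.00 = 12.47 mol
n/ν → CH4: 7.672, O2: 6.235; O2 is limiting.
CH4 consumed = (1/2) × 12.47 = 6.235 mol
CH4 remaining = 7.672 − 6.235 = 1.437 mol
mass = 1.437 × 16.04 = 23.05 g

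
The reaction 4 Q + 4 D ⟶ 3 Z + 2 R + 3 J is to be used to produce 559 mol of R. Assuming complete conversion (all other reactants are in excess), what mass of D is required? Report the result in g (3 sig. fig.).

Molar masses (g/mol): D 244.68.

n(R) = 559.0 mol
n(D) = (4/2) × 559.0 = 1118 mol
mass = 1118 × 244.68 = 273600 g

274000 g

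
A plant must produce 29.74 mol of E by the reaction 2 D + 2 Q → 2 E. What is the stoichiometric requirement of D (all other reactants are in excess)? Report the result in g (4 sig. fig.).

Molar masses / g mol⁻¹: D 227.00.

6751 g

n(E) = 29.74 mol
n(D) = (2/2) × 29.74 = 29.74 mol
mass = 29.74 × 227.00 = 6751 g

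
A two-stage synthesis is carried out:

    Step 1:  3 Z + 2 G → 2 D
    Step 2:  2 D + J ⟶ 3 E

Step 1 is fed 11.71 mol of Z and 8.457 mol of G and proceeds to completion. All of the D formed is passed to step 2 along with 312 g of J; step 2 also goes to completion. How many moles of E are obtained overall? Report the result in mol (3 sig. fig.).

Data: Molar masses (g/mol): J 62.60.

Step 1:
n(Z) = 11.71 mol
n(G) = 8.457 mol
n/ν for Z = 11.71/3 = 3.903
n/ν for G = 8.457/2 = 4.229
Smallest n/ν is Z → limiting reagent.
n(D) produced = (2/3) × 11.71 = 7.807 mol
Step 2:
n(D) available = 7.807 mol
n(J) = 312.0 / 62.60 = 4.984 mol
n/ν for D = 7.807/2 = 3.904
n/ν for J = 4.984/1 = 4.984
Smallest n/ν is D → limiting reagent.
n(E) = (3/2) × 7.807 = 11.71 mol

11.7 mol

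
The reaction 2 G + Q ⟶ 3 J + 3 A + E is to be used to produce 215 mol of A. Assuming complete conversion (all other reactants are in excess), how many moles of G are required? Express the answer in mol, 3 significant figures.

143 mol

n(A) = 215.0 mol
n(G) = (2/3) × 215.0 = 143.3 mol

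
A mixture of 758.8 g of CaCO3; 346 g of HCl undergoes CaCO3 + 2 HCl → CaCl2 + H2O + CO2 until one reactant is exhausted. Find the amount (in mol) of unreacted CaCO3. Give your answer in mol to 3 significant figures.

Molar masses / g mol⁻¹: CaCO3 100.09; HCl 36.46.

n(CaCO3) = 758.8 / 100.09 = 7.581 mol
n(HCl) = 346.0 / 36.46 = 9.490 mol
n/ν for CaCO3 = 7.581/1 = 7.581
n/ν for HCl = 9.490/2 = 4.745
Smallest n/ν is HCl → limiting reagent.
CaCO3 consumed = (1/2) × 9.490 = 4.745 mol
CaCO3 remaining = 7.581 − 4.745 = 2.836 mol

2.84 mol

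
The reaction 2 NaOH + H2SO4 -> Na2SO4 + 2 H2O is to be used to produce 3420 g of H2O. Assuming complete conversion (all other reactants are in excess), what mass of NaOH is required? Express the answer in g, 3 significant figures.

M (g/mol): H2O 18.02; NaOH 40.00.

7590 g

n(H2O) = 3420 / 18.02 = 189.8 mol
n(NaOH) = (2/2) × 189.8 = 189.8 mol
mass = 189.8 × 40.00 = 7592 g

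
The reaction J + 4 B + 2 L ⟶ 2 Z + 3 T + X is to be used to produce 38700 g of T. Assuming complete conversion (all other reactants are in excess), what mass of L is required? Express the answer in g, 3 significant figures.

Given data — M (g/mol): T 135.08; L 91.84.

n(T) = 38700 / 135.08 = 286.5 mol
n(L) = (2/3) × 286.5 = 191.0 mol
mass = 191.0 × 91.84 = 17540 g

17500 g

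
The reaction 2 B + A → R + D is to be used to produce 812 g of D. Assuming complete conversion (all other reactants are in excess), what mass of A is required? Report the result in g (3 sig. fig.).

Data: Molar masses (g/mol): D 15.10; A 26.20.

1410 g

n(D) = 812 / 15.10 = 53.77 mol
n(A) = (1/1) × 53.77 = 53.77 mol
mass = 53.77 × 26.20 = 1409 g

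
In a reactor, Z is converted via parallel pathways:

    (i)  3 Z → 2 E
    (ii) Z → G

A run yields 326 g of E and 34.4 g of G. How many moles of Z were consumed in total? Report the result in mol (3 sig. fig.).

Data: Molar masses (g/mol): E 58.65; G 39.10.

n(E) = 326 / 58.65 = 5.558 mol
n(G) = 34.4 / 39.10 = 0.8798 mol
n(Z) via (i) = (3/2)×5.558 = 8.337 mol
n(Z) via (ii) = (1/1)×0.8798 = 0.8798 mol
total n(Z) = 8.337 + 0.8798 = 9.217 mol

9.22 mol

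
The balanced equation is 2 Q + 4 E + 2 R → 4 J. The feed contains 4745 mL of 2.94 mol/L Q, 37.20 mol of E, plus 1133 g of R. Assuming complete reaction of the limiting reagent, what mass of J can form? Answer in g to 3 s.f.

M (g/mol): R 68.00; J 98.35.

2740 g

n(Q) = 2.94 × 4745/1000 = 13.95 mol
n(E) = 37.20 mol
n(R) = 1133 / 68.00 = 16.66 mol
n/ν → Q: 6.975, E: 9.300, R: 8.330; Q is limiting.
n(J) = (4/2) × 13.95 = 27.90 mol
mass = 27.90 × 98.35 = 2744 g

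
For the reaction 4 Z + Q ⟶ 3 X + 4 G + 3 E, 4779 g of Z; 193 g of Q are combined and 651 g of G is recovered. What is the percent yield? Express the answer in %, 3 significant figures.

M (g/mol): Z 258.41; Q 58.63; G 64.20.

77.0 %

n(Z) = 4779 / 258.41 = 18.49 mol
n(Q) = 193.0 / 58.63 = 3.292 mol
n/ν for Z = 18.49/4 = 4.623
n/ν for Q = 3.292/1 = 3.292
Smallest n/ν is Q → limiting reagent.
theoretical n(G) = (4/1) × 3.292 = 13.17 mol → 845.5 g
% yield = 651 / 845.5 × 100 = 77.00 %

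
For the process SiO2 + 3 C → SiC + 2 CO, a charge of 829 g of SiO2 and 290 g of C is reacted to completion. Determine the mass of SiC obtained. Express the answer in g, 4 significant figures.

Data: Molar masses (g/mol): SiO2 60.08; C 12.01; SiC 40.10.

n(SiO2) = 829.0 / 60.08 = 13.80 mol
n(C) = 290.0 / 12.01 = 24.15 mol
n/ν → SiO2: 13.80, C: 8.050; C is limiting.
n(SiC) = (1/3) × 24.15 = 8.050 mol
mass = 8.050 × 40.10 = 322.8 g

322.8 g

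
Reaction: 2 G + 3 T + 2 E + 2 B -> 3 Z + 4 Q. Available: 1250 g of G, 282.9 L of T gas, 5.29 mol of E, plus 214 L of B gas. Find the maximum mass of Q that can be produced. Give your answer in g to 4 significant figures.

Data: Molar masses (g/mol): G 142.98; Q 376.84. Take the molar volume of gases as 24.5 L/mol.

3987 g

n(G) = 1250 / 142.98 = 8.742 mol
n(T) = 282.9 / 24.5 = 11.55 mol
n(E) = 5.290 mol
n(B) = 214.0 / 24.5 = 8.735 mol
n/ν → G: 4.371, T: 3.850, E: 2.645, B: 4.368; E is limiting.
n(Q) = (4/2) × 5.290 = 10.58 mol
mass = 10.58 × 376.84 = 3987 g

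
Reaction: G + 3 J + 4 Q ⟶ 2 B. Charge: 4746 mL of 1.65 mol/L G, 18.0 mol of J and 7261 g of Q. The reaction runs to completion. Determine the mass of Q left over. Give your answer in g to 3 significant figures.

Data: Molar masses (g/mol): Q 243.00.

n(G) = 1.65 × 4746/1000 = 7.831 mol
n(J) = 18.00 mol
n(Q) = 7261 / 243.00 = 29.88 mol
n/ν for G = 7.831/1 = 7.831
n/ν for J = 18.00/3 = 6.000
n/ν for Q = 29.88/4 = 7.470
Smallest n/ν is J → limiting reagent.
Q consumed = (4/3) × 18.00 = 24.00 mol
Q remaining = 29.88 − 24.00 = 5.880 mol
mass = 5.880 × 243.00 = 1429 g

1430 g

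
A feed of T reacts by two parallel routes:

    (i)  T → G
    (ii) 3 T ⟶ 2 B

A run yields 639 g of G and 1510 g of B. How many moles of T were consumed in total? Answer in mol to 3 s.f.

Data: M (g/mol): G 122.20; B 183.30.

n(G) = 639 / 122.20 = 5.229 mol
n(B) = 1510 / 183.30 = 8.238 mol
n(T) via (i) = (1/1)×5.229 = 5.229 mol
n(T) via (ii) = (3/2)×8.238 = 12.36 mol
total n(T) = 5.229 + 12.36 = 17.59 mol

17.6 mol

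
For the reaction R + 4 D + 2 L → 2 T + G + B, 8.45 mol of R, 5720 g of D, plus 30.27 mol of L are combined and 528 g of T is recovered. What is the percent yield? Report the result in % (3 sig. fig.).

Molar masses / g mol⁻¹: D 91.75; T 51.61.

60.5 %

n(R) = 8.450 mol
n(D) = 5720 / 91.75 = 62.34 mol
n(L) = 30.27 mol
n/ν for R = 8.450/1 = 8.450
n/ν for D = 62.34/4 = 15.59
n/ν for L = 30.27/2 = 15.14
Smallest n/ν is R → limiting reagent.
theoretical n(T) = (2/1) × 8.450 = 16.90 mol → 872.2 g
% yield = 528 / 872.2 × 100 = 60.54 %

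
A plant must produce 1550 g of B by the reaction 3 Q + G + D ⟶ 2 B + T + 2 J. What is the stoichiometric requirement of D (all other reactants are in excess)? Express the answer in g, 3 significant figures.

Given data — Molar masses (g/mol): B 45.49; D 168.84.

n(B) = 1550 / 45.49 = 34.07 mol
n(D) = (1/2) × 34.07 = 17.04 mol
mass = 17.04 × 168.84 = 2877 g

2880 g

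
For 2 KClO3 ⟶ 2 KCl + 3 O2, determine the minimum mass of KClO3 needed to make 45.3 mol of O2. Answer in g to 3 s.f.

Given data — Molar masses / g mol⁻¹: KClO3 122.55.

n(O2) = 45.30 mol
n(KClO3) = (2/3) × 45.30 = 30.20 mol
mass = 30.20 × 122.55 = 3701 g

3700 g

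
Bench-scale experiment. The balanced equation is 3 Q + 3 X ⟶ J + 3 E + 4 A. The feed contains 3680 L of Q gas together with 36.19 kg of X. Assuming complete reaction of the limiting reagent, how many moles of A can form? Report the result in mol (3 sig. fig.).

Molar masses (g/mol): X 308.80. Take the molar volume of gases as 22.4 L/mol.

156 mol

n(Q) = 3680 / 22.4 = 164.3 mol
n(X) = 36.19×1000 / 308.80 = 117.2 mol
n/ν for Q = 164.3/3 = 54.77
n/ν for X = 117.2/3 = 39.07
Smallest n/ν is X → limiting reagent.
n(A) = (4/3) × 117.2 = 156.3 mol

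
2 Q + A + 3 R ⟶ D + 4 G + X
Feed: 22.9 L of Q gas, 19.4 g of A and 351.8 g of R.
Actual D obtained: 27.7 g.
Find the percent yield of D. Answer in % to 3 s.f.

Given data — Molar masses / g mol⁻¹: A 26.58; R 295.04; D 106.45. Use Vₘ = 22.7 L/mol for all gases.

n(Q) = 22.90 / 22.7 = 1.009 mol
n(A) = 19.40 / 26.58 = 0.7299 mol
n(R) = 351.8 / 295.04 = 1.192 mol
n/ν for Q = 1.009/2 = 0.5045
n/ν for A = 0.7299/1 = 0.7299
n/ν for R = 1.192/3 = 0.3973
Smallest n/ν is R → limiting reagent.
theoretical n(D) = (1/3) × 1.192 = 0.3973 mol → 42.29 g
% yield = 27.7 / 42.29 × 100 = 65.50 %

65.5 %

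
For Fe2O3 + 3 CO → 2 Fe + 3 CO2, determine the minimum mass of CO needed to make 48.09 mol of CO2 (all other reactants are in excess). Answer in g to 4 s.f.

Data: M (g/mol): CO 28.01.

n(CO2) = 48.09 mol
n(CO) = (3/3) × 48.09 = 48.09 mol
mass = 48.09 × 28.01 = 1347 g

1347 g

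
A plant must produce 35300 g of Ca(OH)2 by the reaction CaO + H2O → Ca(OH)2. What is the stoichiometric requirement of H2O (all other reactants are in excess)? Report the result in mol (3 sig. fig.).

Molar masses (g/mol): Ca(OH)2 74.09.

476 mol

n(Ca(OH)2) = 35300 / 74.09 = 476.4 mol
n(H2O) = (1/1) × 476.4 = 476.4 mol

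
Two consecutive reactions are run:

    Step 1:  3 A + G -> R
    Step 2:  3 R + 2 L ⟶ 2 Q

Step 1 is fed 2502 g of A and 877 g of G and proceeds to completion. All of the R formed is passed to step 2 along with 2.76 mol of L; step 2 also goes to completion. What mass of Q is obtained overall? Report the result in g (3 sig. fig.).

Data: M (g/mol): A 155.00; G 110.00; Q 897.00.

2480 g

Step 1:
n(A) = 2502 / 155.00 = 16.14 mol
n(G) = 877.0 / 110.00 = 7.973 mol
n/ν for A = 16.14/3 = 5.380
n/ν for G = 7.973/1 = 7.973
Smallest n/ν is A → limiting reagent.
n(R) produced = (1/3) × 16.14 = 5.380 mol
Step 2:
n(R) available = 5.380 mol
n(L) = 2.760 mol
n/ν for R = 5.380/3 = 1.793
n/ν for L = 2.760/2 = 1.380
Smallest n/ν is L → limiting reagent.
n(Q) = (2/2) × 2.760 = 2.760 mol
mass = 2.760 × 897.00 = 2476 g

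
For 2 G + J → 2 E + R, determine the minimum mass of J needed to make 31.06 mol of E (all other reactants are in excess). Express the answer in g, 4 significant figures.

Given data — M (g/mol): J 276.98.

4301 g

n(E) = 31.06 mol
n(J) = (1/2) × 31.06 = 15.53 mol
mass = 15.53 × 276.98 = 4301 g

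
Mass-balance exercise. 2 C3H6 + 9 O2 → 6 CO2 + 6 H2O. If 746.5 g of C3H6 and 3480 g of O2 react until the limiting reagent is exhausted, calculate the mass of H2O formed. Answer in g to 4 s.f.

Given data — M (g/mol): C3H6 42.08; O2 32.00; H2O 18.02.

959.0 g

n(C3H6) = 746.5 / 42.08 = 17.74 mol
n(O2) = 3480 / 32.00 = 108.8 mol
n/ν → C3H6: 8.870, O2: 12.09; C3H6 is limiting.
n(H2O) = (6/2) × 17.74 = 53.22 mol
mass = 53.22 × 18.02 = 959.0 g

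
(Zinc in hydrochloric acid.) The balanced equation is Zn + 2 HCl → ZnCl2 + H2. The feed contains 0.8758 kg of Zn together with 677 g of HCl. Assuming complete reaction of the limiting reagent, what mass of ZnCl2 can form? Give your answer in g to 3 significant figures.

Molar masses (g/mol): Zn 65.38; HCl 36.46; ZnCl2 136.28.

n(Zn) = 0.8758×1000 / 65.38 = 13.40 mol
n(HCl) = 677.0 / 36.46 = 18.57 mol
n/ν → Zn: 13.40, HCl: 9.285; HCl is limiting.
n(ZnCl2) = (1/2) × 18.57 = 9.285 mol
mass = 9.285 × 136.28 = 1265 g

1270 g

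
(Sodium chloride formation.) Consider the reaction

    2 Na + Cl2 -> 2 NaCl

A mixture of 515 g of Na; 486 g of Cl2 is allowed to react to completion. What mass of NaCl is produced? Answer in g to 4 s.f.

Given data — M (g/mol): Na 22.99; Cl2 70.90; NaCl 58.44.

801.2 g

n(Na) = 515.0 / 22.99 = 22.40 mol
n(Cl2) = 486.0 / 70.90 = 6.855 mol
n/ν for Na = 22.40/2 = 11.20
n/ν for Cl2 = 6.855/1 = 6.855
Smallest n/ν is Cl2 → limiting reagent.
n(NaCl) = (2/1) × 6.855 = 13.71 mol
mass = 13.71 × 58.44 = 801.2 g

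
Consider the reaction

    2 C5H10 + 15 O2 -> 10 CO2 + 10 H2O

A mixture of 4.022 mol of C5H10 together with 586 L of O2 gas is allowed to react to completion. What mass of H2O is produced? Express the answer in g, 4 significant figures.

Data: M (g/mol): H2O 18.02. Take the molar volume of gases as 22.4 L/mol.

314.3 g

n(C5H10) = 4.022 mol
n(O2) = 586.0 / 22.4 = 26.16 mol
n/ν for C5H10 = 4.022/2 = 2.011
n/ν for O2 = 26.16/15 = 1.744
Smallest n/ν is O2 → limiting reagent.
n(H2O) = (10/15) × 26.16 = 17.44 mol
mass = 17.44 × 18.02 = 314.3 g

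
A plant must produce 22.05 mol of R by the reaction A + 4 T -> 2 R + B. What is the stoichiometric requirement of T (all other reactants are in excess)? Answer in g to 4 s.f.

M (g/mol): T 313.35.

13820 g

n(R) = 22.05 mol
n(T) = (4/2) × 22.05 = 44.10 mol
mass = 44.10 × 313.35 = 13820 g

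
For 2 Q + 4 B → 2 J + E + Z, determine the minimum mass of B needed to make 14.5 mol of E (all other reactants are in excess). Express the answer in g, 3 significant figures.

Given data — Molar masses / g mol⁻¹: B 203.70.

n(E) = 14.50 mol
n(B) = (4/1) × 14.50 = 58.00 mol
mass = 58.00 × 203.70 = 11810 g

11800 g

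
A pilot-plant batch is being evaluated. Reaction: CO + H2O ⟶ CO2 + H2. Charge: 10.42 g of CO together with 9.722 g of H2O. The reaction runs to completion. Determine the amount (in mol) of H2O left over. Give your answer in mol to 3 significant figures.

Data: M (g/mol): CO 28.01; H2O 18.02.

n(CO) = 10.42 / 28.01 = 0.3720 mol
n(H2O) = 9.722 / 18.02 = 0.5395 mol
n/ν for CO = 0.3720/1 = 0.3720
n/ν for H2O = 0.5395/1 = 0.5395
Smallest n/ν is CO → limiting reagent.
H2O consumed = (1/1) × 0.3720 = 0.3720 mol
H2O remaining = 0.5395 − 0.3720 = 0.1675 mol

0.168 mol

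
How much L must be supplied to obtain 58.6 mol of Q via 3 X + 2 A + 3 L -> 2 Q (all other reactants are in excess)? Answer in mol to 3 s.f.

87.9 mol

n(Q) = 58.60 mol
n(L) = (3/2) × 58.60 = 87.90 mol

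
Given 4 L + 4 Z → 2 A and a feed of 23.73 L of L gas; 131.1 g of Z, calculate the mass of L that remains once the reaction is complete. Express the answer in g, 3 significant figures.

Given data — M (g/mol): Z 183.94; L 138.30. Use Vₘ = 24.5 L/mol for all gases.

35.4 g

n(L) = 23.73 / 24.5 = 0.9686 mol
n(Z) = 131.1 / 183.94 = 0.7127 mol
n/ν for L = 0.9686/4 = 0.2422
n/ν for Z = 0.7127/4 = 0.1782
Smallest n/ν is Z → limiting reagent.
L consumed = (4/4) × 0.7127 = 0.7127 mol
L remaining = 0.9686 − 0.7127 = 0.2559 mol
mass = 0.2559 × 138.30 = 35.39 g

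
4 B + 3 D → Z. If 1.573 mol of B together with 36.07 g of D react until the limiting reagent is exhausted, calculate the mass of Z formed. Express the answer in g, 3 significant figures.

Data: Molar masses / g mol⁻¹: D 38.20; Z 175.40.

n(B) = 1.573 mol
n(D) = 36.07 / 38.20 = 0.9442 mol
n/ν → B: 0.3933, D: 0.3147; D is limiting.
n(Z) = (1/3) × 0.9442 = 0.3147 mol
mass = 0.3147 × 175.40 = 55.20 g

55.2 g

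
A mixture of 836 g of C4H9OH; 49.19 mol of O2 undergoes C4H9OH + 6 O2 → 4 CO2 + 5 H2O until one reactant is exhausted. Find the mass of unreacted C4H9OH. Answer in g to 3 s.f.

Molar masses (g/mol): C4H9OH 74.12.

n(C4H9OH) = 836.0 / 74.12 = 11.28 mol
n(O2) = 49.19 mol
n/ν for C4H9OH = 11.28/1 = 11.28
n/ν for O2 = 49.19/6 = 8.198
Smallest n/ν is O2 → limiting reagent.
C4H9OH consumed = (1/6) × 49.19 = 8.198 mol
C4H9OH remaining = 11.28 − 8.198 = 3.082 mol
mass = 3.082 × 74.12 = 228.4 g

228 g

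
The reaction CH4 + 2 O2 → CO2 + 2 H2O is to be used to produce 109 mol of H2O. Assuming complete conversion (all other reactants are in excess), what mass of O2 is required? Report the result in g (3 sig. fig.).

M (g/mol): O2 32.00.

3490 g

n(H2O) = 109.0 mol
n(O2) = (2/2) × 109.0 = 109.0 mol
mass = 109.0 × 32.00 = 3488 g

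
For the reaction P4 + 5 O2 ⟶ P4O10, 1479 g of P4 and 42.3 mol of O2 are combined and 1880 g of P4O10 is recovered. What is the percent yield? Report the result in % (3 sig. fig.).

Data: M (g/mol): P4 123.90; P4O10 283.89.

78.3 %

n(P4) = 1479 / 123.90 = 11.94 mol
n(O2) = 42.30 mol
n/ν for P4 = 11.94/1 = 11.94
n/ν for O2 = 42.30/5 = 8.460
Smallest n/ν is O2 → limiting reagent.
theoretical n(P4O10) = (1/5) × 42.30 = 8.460 mol → 2402 g
% yield = 1880 / 2402 × 100 = 78.27 %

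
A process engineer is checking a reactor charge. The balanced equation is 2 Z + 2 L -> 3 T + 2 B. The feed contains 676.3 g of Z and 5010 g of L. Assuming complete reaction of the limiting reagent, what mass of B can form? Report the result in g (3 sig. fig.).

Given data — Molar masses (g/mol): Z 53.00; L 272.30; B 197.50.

n(Z) = 676.3 / 53.00 = 12.76 mol
n(L) = 5010 / 272.30 = 18.40 mol
n/ν → Z: 6.380, L: 9.200; Z is limiting.
n(B) = (2/2) × 12.76 = 12.76 mol
mass = 12.76 × 197.50 = 2520 g

2520 g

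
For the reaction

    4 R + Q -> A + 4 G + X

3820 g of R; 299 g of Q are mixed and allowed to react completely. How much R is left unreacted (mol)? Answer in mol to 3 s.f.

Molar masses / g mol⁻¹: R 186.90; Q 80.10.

5.51 mol

n(R) = 3820 / 186.90 = 20.44 mol
n(Q) = 299.0 / 80.10 = 3.733 mol
n/ν → R: 5.110, Q: 3.733; Q is limiting.
R consumed = (4/1) × 3.733 = 14.93 mol
R remaining = 20.44 − 14.93 = 5.510 mol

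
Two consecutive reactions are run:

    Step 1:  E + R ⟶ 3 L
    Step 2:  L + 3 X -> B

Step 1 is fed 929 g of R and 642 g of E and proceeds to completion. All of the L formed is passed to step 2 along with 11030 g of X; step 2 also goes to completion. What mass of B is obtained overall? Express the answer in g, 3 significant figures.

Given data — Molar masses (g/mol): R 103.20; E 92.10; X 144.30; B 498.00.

Step 1:
n(R) = 929.0 / 103.20 = 9.002 mol
n(E) = 642.0 / 92.10 = 6.971 mol
n/ν → R: 9.002, E: 6.971; E is limiting.
n(L) produced = (3/1) × 6.971 = 20.91 mol
Step 2:
n(L) available = 20.91 mol
n(X) = 11030 / 144.30 = 76.44 mol
n/ν → L: 20.91, X: 25.48; L is limiting.
n(B) = (1/1) × 20.91 = 20.91 mol
mass = 20.91 × 498.00 = 10410 g

10400 g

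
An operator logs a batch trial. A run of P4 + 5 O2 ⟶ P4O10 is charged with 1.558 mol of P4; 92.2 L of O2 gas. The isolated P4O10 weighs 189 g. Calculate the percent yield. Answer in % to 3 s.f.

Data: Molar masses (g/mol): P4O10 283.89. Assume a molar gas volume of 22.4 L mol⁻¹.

n(P4) = 1.558 mol
n(O2) = 92.20 / 22.4 = 4.116 mol
n/ν for P4 = 1.558/1 = 1.558
n/ν for O2 = 4.116/5 = 0.8232
Smallest n/ν is O2 → limiting reagent.
theoretical n(P4O10) = (1/5) × 4.116 = 0.8232 mol → 233.7 g
% yield = 189 / 233.7 × 100 = 80.87 %

80.9 %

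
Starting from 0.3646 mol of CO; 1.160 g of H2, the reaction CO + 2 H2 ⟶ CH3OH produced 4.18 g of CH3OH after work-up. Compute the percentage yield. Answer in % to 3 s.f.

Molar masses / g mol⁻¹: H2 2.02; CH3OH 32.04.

45.4 %

n(CO) = 0.3646 mol
n(H2) = 1.160 / 2.02 = 0.5743 mol
n/ν for CO = 0.3646/1 = 0.3646
n/ν for H2 = 0.5743/2 = 0.2872
Smallest n/ν is H2 → limiting reagent.
theoretical n(CH3OH) = (1/2) × 0.5743 = 0.2872 mol → 9.202 g
% yield = 4.18 / 9.202 × 100 = 45.42 %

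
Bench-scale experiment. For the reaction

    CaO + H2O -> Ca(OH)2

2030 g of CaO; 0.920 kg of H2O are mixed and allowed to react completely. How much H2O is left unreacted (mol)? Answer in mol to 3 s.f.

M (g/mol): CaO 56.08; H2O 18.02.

14.9 mol

n(CaO) = 2030 / 56.08 = 36.20 mol
n(H2O) = 0.9200×1000 / 18.02 = 51.05 mol
n/ν for CaO = 36.20/1 = 36.20
n/ν for H2O = 51.05/1 = 51.05
Smallest n/ν is CaO → limiting reagent.
H2O consumed = (1/1) × 36.20 = 36.20 mol
H2O remaining = 51.05 − 36.20 = 14.85 mol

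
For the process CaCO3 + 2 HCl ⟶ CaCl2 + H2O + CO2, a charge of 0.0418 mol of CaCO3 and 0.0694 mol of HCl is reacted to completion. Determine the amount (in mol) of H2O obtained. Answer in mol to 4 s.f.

0.03470 mol

n(CaCO3) = 0.04180 mol
n(HCl) = 0.06940 mol
n/ν for CaCO3 = 0.04180/1 = 0.04180
n/ν for HCl = 0.06940/2 = 0.03470
Smallest n/ν is HCl → limiting reagent.
n(H2O) = (1/2) × 0.06940 = 0.03470 mol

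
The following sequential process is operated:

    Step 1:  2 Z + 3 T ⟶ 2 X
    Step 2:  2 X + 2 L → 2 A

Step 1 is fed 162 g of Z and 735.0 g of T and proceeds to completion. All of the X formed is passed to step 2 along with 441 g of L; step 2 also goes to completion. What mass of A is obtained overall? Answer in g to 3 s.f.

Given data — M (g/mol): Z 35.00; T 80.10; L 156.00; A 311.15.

880 g

Step 1:
n(Z) = 162.0 / 35.00 = 4.629 mol
n(T) = 735.0 / 80.10 = 9.176 mol
n/ν for Z = 4.629/2 = 2.315
n/ν for T = 9.176/3 = 3.059
Smallest n/ν is Z → limiting reagent.
n(X) produced = (2/2) × 4.629 = 4.629 mol
Step 2:
n(X) available = 4.629 mol
n(L) = 441.0 / 156.00 = 2.827 mol
n/ν for X = 4.629/2 = 2.315
n/ν for L = 2.827/2 = 1.414
Smallest n/ν is L → limiting reagent.
n(A) = (2/2) × 2.827 = 2.827 mol
mass = 2.827 × 311.15 = 879.6 g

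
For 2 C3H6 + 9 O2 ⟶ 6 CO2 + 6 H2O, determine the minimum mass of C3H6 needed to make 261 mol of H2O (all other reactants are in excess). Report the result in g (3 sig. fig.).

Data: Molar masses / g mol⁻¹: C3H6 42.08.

3660 g

n(H2O) = 261.0 mol
n(C3H6) = (2/6) × 261.0 = 87.00 mol
mass = 87.00 × 42.08 = 3661 g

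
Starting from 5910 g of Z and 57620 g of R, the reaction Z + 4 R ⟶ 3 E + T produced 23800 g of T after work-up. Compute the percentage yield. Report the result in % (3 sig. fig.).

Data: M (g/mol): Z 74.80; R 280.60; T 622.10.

74.5 %

n(Z) = 5910 / 74.80 = 79.01 mol
n(R) = 57620 / 280.60 = 205.3 mol
n/ν for Z = 79.01/1 = 79.01
n/ν for R = 205.3/4 = 51.33
Smallest n/ν is R → limiting reagent.
theoretical n(T) = (1/4) × 205.3 = 51.33 mol → 31930 g
% yield = 23800 / 31930 × 100 = 74.54 %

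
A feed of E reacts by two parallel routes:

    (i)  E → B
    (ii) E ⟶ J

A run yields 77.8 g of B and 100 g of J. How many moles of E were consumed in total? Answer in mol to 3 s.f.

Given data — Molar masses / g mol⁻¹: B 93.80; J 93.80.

n(B) = 77.8 / 93.80 = 0.8294 mol
n(J) = 100 / 93.80 = 1.066 mol
n(E) via (i) = (1/1)×0.8294 = 0.8294 mol
n(E) via (ii) = (1/1)×1.066 = 1.066 mol
total n(E) = 0.8294 + 1.066 = 1.895 mol

1.90 mol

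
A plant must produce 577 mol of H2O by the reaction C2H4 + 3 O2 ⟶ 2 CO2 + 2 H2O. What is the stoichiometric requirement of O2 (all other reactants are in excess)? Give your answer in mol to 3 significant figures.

866 mol

n(H2O) = 577.0 mol
n(O2) = (3/2) × 577.0 = 865.5 mol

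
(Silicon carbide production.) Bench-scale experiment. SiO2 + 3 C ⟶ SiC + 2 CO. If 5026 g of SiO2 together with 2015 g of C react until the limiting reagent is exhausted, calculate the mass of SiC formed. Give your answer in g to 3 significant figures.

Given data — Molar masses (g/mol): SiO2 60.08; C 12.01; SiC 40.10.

2240 g

n(SiO2) = 5026 / 60.08 = 83.66 mol
n(C) = 2015 / 12.01 = 167.8 mol
n/ν for SiO2 = 83.66/1 = 83.66
n/ν for C = 167.8/3 = 55.93
Smallest n/ν is C → limiting reagent.
n(SiC) = (1/3) × 167.8 = 55.93 mol
mass = 55.93 × 40.10 = 2243 g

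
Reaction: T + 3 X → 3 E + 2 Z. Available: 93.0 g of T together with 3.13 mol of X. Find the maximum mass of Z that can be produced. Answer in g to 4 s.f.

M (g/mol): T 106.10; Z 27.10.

47.51 g

n(T) = 93.00 / 106.10 = 0.8765 mol
n(X) = 3.130 mol
n/ν → T: 0.8765, X: 1.043; T is limiting.
n(Z) = (2/1) × 0.8765 = 1.753 mol
mass = 1.753 × 27.10 = 47.51 g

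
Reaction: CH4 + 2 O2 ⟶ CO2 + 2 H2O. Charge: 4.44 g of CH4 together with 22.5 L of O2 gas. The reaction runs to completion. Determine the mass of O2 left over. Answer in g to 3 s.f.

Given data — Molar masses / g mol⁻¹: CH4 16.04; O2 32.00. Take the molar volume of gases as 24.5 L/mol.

11.7 g

n(CH4) = 4.440 / 16.04 = 0.2768 mol
n(O2) = 22.50 / 24.5 = 0.9184 mol
n/ν for CH4 = 0.2768/1 = 0.2768
n/ν for O2 = 0.9184/2 = 0.4592
Smallest n/ν is CH4 → limiting reagent.
O2 consumed = (2/1) × 0.2768 = 0.5536 mol
O2 remaining = 0.9184 − 0.5536 = 0.3648 mol
mass = 0.3648 × 32.00 = 11.67 g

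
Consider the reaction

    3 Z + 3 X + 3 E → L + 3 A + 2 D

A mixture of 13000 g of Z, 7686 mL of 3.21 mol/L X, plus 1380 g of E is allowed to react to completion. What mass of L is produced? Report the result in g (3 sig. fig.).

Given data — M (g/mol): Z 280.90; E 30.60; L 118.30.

973 g

n(Z) = 13000 / 280.90 = 46.28 mol
n(X) = 3.21 × 7686/1000 = 24.67 mol
n(E) = 1380 / 30.60 = 45.10 mol
n/ν for Z = 46.28/3 = 15.43
n/ν for X = 24.67/3 = 8.223
n/ν for E = 45.10/3 = 15.03
Smallest n/ν is X → limiting reagent.
n(L) = (1/3) × 24.67 = 8.223 mol
mass = 8.223 × 118.30 = 972.8 g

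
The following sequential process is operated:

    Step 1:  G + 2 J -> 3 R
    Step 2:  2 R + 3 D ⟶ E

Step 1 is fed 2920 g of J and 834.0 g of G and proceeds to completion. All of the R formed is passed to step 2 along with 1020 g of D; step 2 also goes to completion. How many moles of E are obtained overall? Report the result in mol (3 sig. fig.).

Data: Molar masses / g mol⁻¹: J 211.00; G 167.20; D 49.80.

6.83 mol

Step 1:
n(J) = 2920 / 211.00 = 13.84 mol
n(G) = 834.0 / 167.20 = 4.988 mol
n/ν for J = 13.84/2 = 6.920
n/ν for G = 4.988/1 = 4.988
Smallest n/ν is G → limiting reagent.
n(R) produced = (3/1) × 4.988 = 14.96 mol
Step 2:
n(R) available = 14.96 mol
n(D) = 1020 / 49.80 = 20.48 mol
n/ν for R = 14.96/2 = 7.480
n/ν for D = 20.48/3 = 6.827
Smallest n/ν is D → limiting reagent.
n(E) = (1/3) × 20.48 = 6.827 mol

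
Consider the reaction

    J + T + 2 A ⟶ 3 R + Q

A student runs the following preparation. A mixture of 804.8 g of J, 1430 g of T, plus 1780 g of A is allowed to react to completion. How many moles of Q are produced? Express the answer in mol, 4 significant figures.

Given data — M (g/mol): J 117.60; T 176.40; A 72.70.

n(J) = 804.8 / 117.60 = 6.844 mol
n(T) = 1430 / 176.40 = 8.107 mol
n(A) = 1780 / 72.70 = 24.48 mol
n/ν for J = 6.844/1 = 6.844
n/ν for T = 8.107/1 = 8.107
n/ν for A = 24.48/2 = 12.24
Smallest n/ν is J → limiting reagent.
n(Q) = (1/1) × 6.844 = 6.844 mol

6.844 mol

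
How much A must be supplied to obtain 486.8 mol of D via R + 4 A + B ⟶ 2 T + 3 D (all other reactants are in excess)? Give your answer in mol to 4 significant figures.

649.1 mol

n(D) = 486.8 mol
n(A) = (4/3) × 486.8 = 649.1 mol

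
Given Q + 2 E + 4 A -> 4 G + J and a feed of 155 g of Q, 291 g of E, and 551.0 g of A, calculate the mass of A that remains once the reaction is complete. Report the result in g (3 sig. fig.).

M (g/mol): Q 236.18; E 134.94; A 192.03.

46.9 g

n(Q) = 155.0 / 236.18 = 0.6563 mol
n(E) = 291.0 / 134.94 = 2.157 mol
n(A) = 551.0 / 192.03 = 2.869 mol
n/ν for Q = 0.6563/1 = 0.6563
n/ν for E = 2.157/2 = 1.079
n/ν for A = 2.869/4 = 0.7173
Smallest n/ν is Q → limiting reagent.
A consumed = (4/1) × 0.6563 = 2.625 mol
A remaining = 2.869 − 2.625 = 0.2440 mol
mass = 0.2440 × 192.03 = 46.86 g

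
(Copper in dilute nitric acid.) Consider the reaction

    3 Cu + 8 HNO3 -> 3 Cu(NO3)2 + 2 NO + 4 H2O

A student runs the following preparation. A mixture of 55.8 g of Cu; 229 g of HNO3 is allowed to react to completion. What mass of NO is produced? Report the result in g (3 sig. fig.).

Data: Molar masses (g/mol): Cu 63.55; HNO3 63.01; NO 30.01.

17.6 g

n(Cu) = 55.80 / 63.55 = 0.8780 mol
n(HNO3) = 229.0 / 63.01 = 3.634 mol
n/ν → Cu: 0.2927, HNO3: 0.4543; Cu is limiting.
n(NO) = (2/3) × 0.8780 = 0.5853 mol
mass = 0.5853 × 30.01 = 17.56 g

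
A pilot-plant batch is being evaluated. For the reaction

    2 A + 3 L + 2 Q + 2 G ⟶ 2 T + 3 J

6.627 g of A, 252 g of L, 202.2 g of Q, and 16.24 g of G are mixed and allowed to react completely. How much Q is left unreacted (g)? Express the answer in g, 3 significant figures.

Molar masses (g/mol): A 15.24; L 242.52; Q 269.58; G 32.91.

n(A) = 6.627 / 15.24 = 0.4348 mol
n(L) = 252.0 / 242.52 = 1.039 mol
n(Q) = 202.2 / 269.58 = 0.7501 mol
n(G) = 16.24 / 32.91 = 0.4935 mol
n/ν → A: 0.2174, L: 0.3463, Q: 0.3751, G: 0.2468; A is limiting.
Q consumed = (2/2) × 0.4348 = 0.4348 mol
Q remaining = 0.7501 − 0.4348 = 0.3153 mol
mass = 0.3153 × 269.58 = 85.00 g

85.0 g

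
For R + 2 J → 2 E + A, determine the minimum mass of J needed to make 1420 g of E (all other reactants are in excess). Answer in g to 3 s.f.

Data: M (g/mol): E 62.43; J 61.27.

1390 g

n(E) = 1420 / 62.43 = 22.75 mol
n(J) = (2/2) × 22.75 = 22.75 mol
mass = 22.75 × 61.27 = 1394 g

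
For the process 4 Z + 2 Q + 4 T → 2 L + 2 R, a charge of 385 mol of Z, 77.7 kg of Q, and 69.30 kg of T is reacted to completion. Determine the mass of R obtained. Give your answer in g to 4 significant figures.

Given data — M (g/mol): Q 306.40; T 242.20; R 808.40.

115700 g

n(Z) = 385.0 mol
n(Q) = 77.70×1000 / 306.40 = 253.6 mol
n(T) = 69.30×1000 / 242.20 = 286.1 mol
n/ν for Z = 385.0/4 = 96.25
n/ν for Q = 253.6/2 = 126.8
n/ν for T = 286.1/4 = 71.53
Smallest n/ν is T → limiting reagent.
n(R) = (2/4) × 286.1 = 143.1 mol
mass = 143.1 × 808.40 = 115700 g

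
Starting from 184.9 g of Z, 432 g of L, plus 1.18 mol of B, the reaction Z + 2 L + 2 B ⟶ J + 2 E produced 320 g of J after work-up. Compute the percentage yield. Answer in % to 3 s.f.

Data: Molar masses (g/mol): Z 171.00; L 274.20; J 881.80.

n(Z) = 184.9 / 171.00 = 1.081 mol
n(L) = 432.0 / 274.20 = 1.575 mol
n(B) = 1.180 mol
n/ν → Z: 1.081, L: 0.7875, B: 0.5900; B is limiting.
theoretical n(J) = (1/2) × 1.180 = 0.5900 mol → 520.3 g
% yield = 320 / 520.3 × 100 = 61.50 %

61.5 %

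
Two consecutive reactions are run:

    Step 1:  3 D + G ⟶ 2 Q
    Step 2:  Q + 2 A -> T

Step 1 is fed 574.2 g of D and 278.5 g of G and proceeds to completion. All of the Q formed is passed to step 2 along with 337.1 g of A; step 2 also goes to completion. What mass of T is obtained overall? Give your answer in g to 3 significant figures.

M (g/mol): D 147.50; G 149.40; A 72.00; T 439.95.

Step 1:
n(D) = 574.2 / 147.50 = 3.893 mol
n(G) = 278.5 / 149.40 = 1.864 mol
n/ν for D = 3.893/3 = 1.298
n/ν for G = 1.864/1 = 1.864
Smallest n/ν is D → limiting reagent.
n(Q) produced = (2/3) × 3.893 = 2.595 mol
Step 2:
n(Q) available = 2.595 mol
n(A) = 337.1 / 72.00 = 4.682 mol
n/ν for Q = 2.595/1 = 2.595
n/ν for A = 4.682/2 = 2.341
Smallest n/ν is A → limiting reagent.
n(T) = (1/2) × 4.682 = 2.341 mol
mass = 2.341 × 439.95 = 1030 g

1030 g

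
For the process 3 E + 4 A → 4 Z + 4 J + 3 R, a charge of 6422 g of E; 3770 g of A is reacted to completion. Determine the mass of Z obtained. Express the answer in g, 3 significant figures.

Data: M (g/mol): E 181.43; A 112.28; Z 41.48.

1390 g

n(E) = 6422 / 181.43 = 35.40 mol
n(A) = 3770 / 112.28 = 33.58 mol
n/ν for E = 35.40/3 = 11.80
n/ν for A = 33.58/4 = 8.395
Smallest n/ν is A → limiting reagent.
n(Z) = (4/4) × 33.58 = 33.58 mol
mass = 33.58 × 41.48 = 1393 g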